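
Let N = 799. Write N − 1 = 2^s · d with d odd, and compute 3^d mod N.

799 − 1 = 798 = 2^1 · 399, so d = 399.
3^1 ≡ 3 (mod 799)
3^2 ≡ 3^2 = 9 ≡ 9 (mod 799)
3^4 ≡ 9^2 = 81 ≡ 81 (mod 799)
3^8 ≡ 81^2 = 6561 ≡ 169 (mod 799)
3^16 ≡ 169^2 = 28561 ≡ 596 (mod 799)
3^32 ≡ 596^2 = 355216 ≡ 460 (mod 799)
3^64 ≡ 460^2 = 211600 ≡ 664 (mod 799)
3^128 ≡ 664^2 = 440896 ≡ 647 (mod 799)
3^256 ≡ 647^2 = 418609 ≡ 732 (mod 799)
399 = 256 + 128 + 8 + 4 + 2 + 1 in binary powers of 2.
So 3^399 ≡ 732 · 647 · 169 · 81 · 9 · 3 ≡ 686 (mod 799).
Squaring chain: 686; never reaches −1, so base 3 is a Miller–Rabin witness that 799 is composite.

686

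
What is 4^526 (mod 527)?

4^1 ≡ 4 (mod 527)
4^2 ≡ 4^2 = 16 ≡ 16 (mod 527)
4^4 ≡ 16^2 = 256 ≡ 256 (mod 527)
4^8 ≡ 256^2 = 65536 ≡ 188 (mod 527)
4^16 ≡ 188^2 = 35344 ≡ 35 (mod 527)
4^32 ≡ 35^2 = 1225 ≡ 171 (mod 527)
4^64 ≡ 171^2 = 29241 ≡ 256 (mod 527)
4^128 ≡ 256^2 = 65536 ≡ 188 (mod 527)
4^256 ≡ 188^2 = 35344 ≡ 35 (mod 527)
4^512 ≡ 35^2 = 1225 ≡ 171 (mod 527)
526 = 512 + 8 + 4 + 2 in binary powers of 2.
So 4^526 ≡ 171 · 188 · 256 · 16 ≡ 407 (mod 527).
Since 407 ≠ 1, base 4 is a Fermat witness: 527 is composite.

407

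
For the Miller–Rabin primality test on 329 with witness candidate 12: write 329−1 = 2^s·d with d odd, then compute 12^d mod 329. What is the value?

178

329 − 1 = 328 = 2^3 · 41, so d = 41.
12^1 ≡ 12 (mod 329)
12^2 ≡ 12^2 = 144 ≡ 144 (mod 329)
12^4 ≡ 144^2 = 20736 ≡ 9 (mod 329)
12^8 ≡ 9^2 = 81 ≡ 81 (mod 329)
12^16 ≡ 81^2 = 6561 ≡ 310 (mod 329)
12^32 ≡ 310^2 = 96100 ≡ 32 (mod 329)
41 = 32 + 8 + 1 in binary powers of 2.
So 12^41 ≡ 32 · 81 · 12 ≡ 178 (mod 329).
Squaring chain: 178 → 100 → 130; never reaches −1, so base 12 is a Miller–Rabin witness that 329 is composite.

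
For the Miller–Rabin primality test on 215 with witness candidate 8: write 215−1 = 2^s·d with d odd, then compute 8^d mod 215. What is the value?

22

215 − 1 = 214 = 2^1 · 107, so d = 107.
8^1 ≡ 8 (mod 215)
8^2 ≡ 8^2 = 64 ≡ 64 (mod 215)
8^4 ≡ 64^2 = 4096 ≡ 11 (mod 215)
8^8 ≡ 11^2 = 121 ≡ 121 (mod 215)
8^16 ≡ 121^2 = 14641 ≡ 21 (mod 215)
8^32 ≡ 21^2 = 441 ≡ 11 (mod 215)
8^64 ≡ 11^2 = 121 ≡ 121 (mod 215)
107 = 64 + 32 + 8 + 2 + 1 in binary powers of 2.
So 8^107 ≡ 121 · 11 · 121 · 64 · 8 ≡ 22 (mod 215).
Squaring chain: 22; never reaches −1, so base 8 is a Miller–Rabin witness that 215 is composite.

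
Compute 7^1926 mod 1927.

7^1 ≡ 7 (mod 1927)
7^2 ≡ 7^2 = 49 ≡ 49 (mod 1927)
7^4 ≡ 49^2 = 2401 ≡ 474 (mod 1927)
7^8 ≡ 474^2 = 224676 ≡ 1144 (mod 1927)
7^16 ≡ 1144^2 = 1308736 ≡ 303 (mod 1927)
7^32 ≡ 303^2 = 91809 ≡ 1240 (mod 1927)
7^64 ≡ 1240^2 = 1537600 ≡ 1781 (mod 1927)
7^128 ≡ 1781^2 = 3171961 ≡ 119 (mod 1927)
7^256 ≡ 119^2 = 14161 ≡ 672 (mod 1927)
7^512 ≡ 672^2 = 451584 ≡ 666 (mod 1927)
7^1024 ≡ 666^2 = 443556 ≡ 346 (mod 1927)
1926 = 1024 + 512 + 256 + 128 + 4 + 2 in binary powers of 2.
So 7^1926 ≡ 346 · 666 · 672 · 119 · 474 · 49 ≡ 758 (mod 1927).
Since 758 ≠ 1, base 7 is a Fermat witness: 1927 is composite.

758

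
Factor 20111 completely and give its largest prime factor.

17

20111 = 7 · 2873
2873 = 13 · 221
221 = 13 · 17
17 is prime.
So 20111 = 7 · 13^2 · 17; the largest prime factor is 17.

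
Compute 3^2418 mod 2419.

501

3^1 ≡ 3 (mod 2419)
3^2 ≡ 3^2 = 9 ≡ 9 (mod 2419)
3^4 ≡ 9^2 = 81 ≡ 81 (mod 2419)
3^8 ≡ 81^2 = 6561 ≡ 1723 (mod 2419)
3^16 ≡ 1723^2 = 2968729 ≡ 616 (mod 2419)
3^32 ≡ 616^2 = 379456 ≡ 2092 (mod 2419)
3^64 ≡ 2092^2 = 4376464 ≡ 493 (mod 2419)
3^128 ≡ 493^2 = 243049 ≡ 1149 (mod 2419)
3^256 ≡ 1149^2 = 1320201 ≡ 1846 (mod 2419)
3^512 ≡ 1846^2 = 3407716 ≡ 1764 (mod 2419)
3^1024 ≡ 1764^2 = 3111696 ≡ 862 (mod 2419)
3^2048 ≡ 862^2 = 743044 ≡ 411 (mod 2419)
2418 = 2048 + 256 + 64 + 32 + 16 + 2 in binary powers of 2.
So 3^2418 ≡ 411 · 1846 · 493 · 2092 · 616 · 9 ≡ 501 (mod 2419).
Since 501 ≠ 1, base 3 is a Fermat witness: 2419 is composite.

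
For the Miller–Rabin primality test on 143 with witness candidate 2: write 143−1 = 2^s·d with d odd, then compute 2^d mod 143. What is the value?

143 − 1 = 142 = 2^1 · 71, so d = 71.
2^1 ≡ 2 (mod 143)
2^2 ≡ 2^2 = 4 ≡ 4 (mod 143)
2^4 ≡ 4^2 = 16 ≡ 16 (mod 143)
2^8 ≡ 16^2 = 256 ≡ 113 (mod 143)
2^16 ≡ 113^2 = 12769 ≡ 42 (mod 143)
2^32 ≡ 42^2 = 1764 ≡ 48 (mod 143)
2^64 ≡ 48^2 = 2304 ≡ 16 (mod 143)
71 = 64 + 4 + 2 + 1 in binary powers of 2.
So 2^71 ≡ 16 · 16 · 4 · 2 ≡ 46 (mod 143).
Squaring chain: 46; never reaches −1, so base 2 is a Miller–Rabin witness that 143 is composite.

46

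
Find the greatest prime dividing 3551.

67

3551 = 53 · 67
67 is prime.
So 3551 = 53 · 67; the largest prime factor is 67.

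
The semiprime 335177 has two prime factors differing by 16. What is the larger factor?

587

Since p = q + 16, we have 335177 = q(q + 16), so q² + 16q − 335177 = 0.
Discriminant: 16² + 4·335177 = 256 + 1340708 = 1340964; √1340964 = 1158.
q = (−16 + 1158)/2 = 571, and p = q + 16 = 587.
Check: 571 · 587 = 335177.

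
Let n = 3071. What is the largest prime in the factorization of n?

83

3071 = 37 · 83
83 is prime.
So 3071 = 37 · 83; the largest prime factor is 83.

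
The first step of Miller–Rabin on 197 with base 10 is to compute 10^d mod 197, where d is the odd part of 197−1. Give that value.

197 − 1 = 196 = 2^2 · 49, so d = 49.
10^1 ≡ 10 (mod 197)
10^2 ≡ 10^2 = 100 ≡ 100 (mod 197)
10^4 ≡ 100^2 = 10000 ≡ 150 (mod 197)
10^8 ≡ 150^2 = 22500 ≡ 42 (mod 197)
10^16 ≡ 42^2 = 1764 ≡ 188 (mod 197)
10^32 ≡ 188^2 = 35344 ≡ 81 (mod 197)
49 = 32 + 16 + 1 in binary powers of 2.
So 10^49 ≡ 81 · 188 · 10 ≡ 196 (mod 197).
Since 10^d ≡ 196 (mod 197), base 10 does not prove 197 composite.

196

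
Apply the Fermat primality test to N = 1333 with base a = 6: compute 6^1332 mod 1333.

6^1 ≡ 6 (mod 1333)
6^2 ≡ 6^2 = 36 ≡ 36 (mod 1333)
6^4 ≡ 36^2 = 1296 ≡ 1296 (mod 1333)
6^8 ≡ 1296^2 = 1679616 ≡ 36 (mod 1333)
6^16 ≡ 36^2 = 1296 ≡ 1296 (mod 1333)
6^32 ≡ 1296^2 = 1679616 ≡ 36 (mod 1333)
6^64 ≡ 36^2 = 1296 ≡ 1296 (mod 1333)
6^128 ≡ 1296^2 = 1679616 ≡ 36 (mod 1333)
6^256 ≡ 36^2 = 1296 ≡ 1296 (mod 1333)
6^512 ≡ 1296^2 = 1679616 ≡ 36 (mod 1333)
6^1024 ≡ 36^2 = 1296 ≡ 1296 (mod 1333)
1332 = 1024 + 256 + 32 + 16 + 4 in binary powers of 2.
So 6^1332 ≡ 1296 · 1296 · 36 · 1296 · 1296 ≡ 1 (mod 1333).
Since the result is 1, base 6 gives no evidence that 1333 is composite.

1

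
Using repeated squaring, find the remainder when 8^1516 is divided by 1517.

8^1 ≡ 8 (mod 1517)
8^2 ≡ 8^2 = 64 ≡ 64 (mod 1517)
8^4 ≡ 64^2 = 4096 ≡ 1062 (mod 1517)
8^8 ≡ 1062^2 = 1127844 ≡ 713 (mod 1517)
8^16 ≡ 713^2 = 508369 ≡ 174 (mod 1517)
8^32 ≡ 174^2 = 30276 ≡ 1453 (mod 1517)
8^64 ≡ 1453^2 = 2111209 ≡ 1062 (mod 1517)
8^128 ≡ 1062^2 = 1127844 ≡ 713 (mod 1517)
8^256 ≡ 713^2 = 508369 ≡ 174 (mod 1517)
8^512 ≡ 174^2 = 30276 ≡ 1453 (mod 1517)
8^1024 ≡ 1453^2 = 2111209 ≡ 1062 (mod 1517)
1516 = 1024 + 256 + 128 + 64 + 32 + 8 + 4 in binary powers of 2.
So 8^1516 ≡ 1062 · 174 · 713 · 1062 · 1453 · 713 · 1062 ≡ 174 (mod 1517).
Since 174 ≠ 1, base 8 is a Fermat witness: 1517 is composite.

174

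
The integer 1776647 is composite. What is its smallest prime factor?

47

1776647 is odd.
Digit sum 38, not divisible by 3.
Ends in 7: not divisible by 5.
7: 1776647 = 7·253806 + 5
11: 1776647 = 11·161513 + 4
13: 1776647 = 13·136665 + 2
17: 1776647 = 17·104508 + 11
19: 1776647 = 19·93507 + 14
23: 1776647 = 23·77245 + 12
29: 1776647 = 29·61263 + 20
31: 1776647 = 31·57311 + 6
37: 1776647 = 37·48017 + 18
41: 1776647 = 41·43332 + 35
43: 1776647 = 43·41317 + 16
47: 1776647 = 47·37801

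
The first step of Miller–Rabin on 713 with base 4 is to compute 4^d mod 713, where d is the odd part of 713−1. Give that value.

713 − 1 = 712 = 2^3 · 89, so d = 89.
4^1 ≡ 4 (mod 713)
4^2 ≡ 4^2 = 16 ≡ 16 (mod 713)
4^4 ≡ 16^2 = 256 ≡ 256 (mod 713)
4^8 ≡ 256^2 = 65536 ≡ 653 (mod 713)
4^16 ≡ 653^2 = 426409 ≡ 35 (mod 713)
4^32 ≡ 35^2 = 1225 ≡ 512 (mod 713)
4^64 ≡ 512^2 = 262144 ≡ 473 (mod 713)
89 = 64 + 16 + 8 + 1 in binary powers of 2.
So 4^89 ≡ 473 · 35 · 653 · 4 ≡ 349 (mod 713).
Squaring chain: 349 → 591 → 624; never reaches −1, so base 4 is a Miller–Rabin witness that 713 is composite.

349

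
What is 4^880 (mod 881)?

4^1 ≡ 4 (mod 881)
4^2 ≡ 4^2 = 16 ≡ 16 (mod 881)
4^4 ≡ 16^2 = 256 ≡ 256 (mod 881)
4^8 ≡ 256^2 = 65536 ≡ 342 (mod 881)
4^16 ≡ 342^2 = 116964 ≡ 672 (mod 881)
4^32 ≡ 672^2 = 451584 ≡ 512 (mod 881)
4^64 ≡ 512^2 = 262144 ≡ 487 (mod 881)
4^128 ≡ 487^2 = 237169 ≡ 180 (mod 881)
4^256 ≡ 180^2 = 32400 ≡ 684 (mod 881)
4^512 ≡ 684^2 = 467856 ≡ 45 (mod 881)
880 = 512 + 256 + 64 + 32 + 16 in binary powers of 2.
So 4^880 ≡ 45 · 684 · 487 · 512 · 672 ≡ 1 (mod 881).
Since the result is 1, base 4 gives no evidence that 881 is composite.

1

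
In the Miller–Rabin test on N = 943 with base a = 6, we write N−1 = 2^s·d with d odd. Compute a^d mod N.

943 − 1 = 942 = 2^1 · 471, so d = 471.
6^1 ≡ 6 (mod 943)
6^2 ≡ 6^2 = 36 ≡ 36 (mod 943)
6^4 ≡ 36^2 = 1296 ≡ 353 (mod 943)
6^8 ≡ 353^2 = 124609 ≡ 133 (mod 943)
6^16 ≡ 133^2 = 17689 ≡ 715 (mod 943)
6^32 ≡ 715^2 = 511225 ≡ 119 (mod 943)
6^64 ≡ 119^2 = 14161 ≡ 16 (mod 943)
6^128 ≡ 16^2 = 256 ≡ 256 (mod 943)
6^256 ≡ 256^2 = 65536 ≡ 469 (mod 943)
471 = 256 + 128 + 64 + 16 + 4 + 2 + 1 in binary powers of 2.
So 6^471 ≡ 469 · 256 · 16 · 715 · 353 · 36 · 6 ≡ 177 (mod 943).
Squaring chain: 177; never reaches −1, so base 6 is a Miller–Rabin witness that 943 is composite.

177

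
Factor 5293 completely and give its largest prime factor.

79

5293 = 67 · 79
79 is prime.
So 5293 = 67 · 79; the largest prime factor is 79.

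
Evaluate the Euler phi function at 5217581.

Factor: 5217581 = 157 · 167 · 199.
φ(5217581) = (157−1) · (167−1) · (199−1) = 156 · 166 · 198 = 5127408.

5127408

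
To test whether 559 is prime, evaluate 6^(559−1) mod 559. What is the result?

259

6^1 ≡ 6 (mod 559)
6^2 ≡ 6^2 = 36 ≡ 36 (mod 559)
6^4 ≡ 36^2 = 1296 ≡ 178 (mod 559)
6^8 ≡ 178^2 = 31684 ≡ 380 (mod 559)
6^16 ≡ 380^2 = 144400 ≡ 178 (mod 559)
6^32 ≡ 178^2 = 31684 ≡ 380 (mod 559)
6^64 ≡ 380^2 = 144400 ≡ 178 (mod 559)
6^128 ≡ 178^2 = 31684 ≡ 380 (mod 559)
6^256 ≡ 380^2 = 144400 ≡ 178 (mod 559)
6^512 ≡ 178^2 = 31684 ≡ 380 (mod 559)
558 = 512 + 32 + 8 + 4 + 2 in binary powers of 2.
So 6^558 ≡ 380 · 380 · 380 · 178 · 36 ≡ 259 (mod 559).
Since 259 ≠ 1, base 6 is a Fermat witness: 559 is composite.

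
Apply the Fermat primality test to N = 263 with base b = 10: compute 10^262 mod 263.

10^1 ≡ 10 (mod 263)
10^2 ≡ 10^2 = 100 ≡ 100 (mod 263)
10^4 ≡ 100^2 = 10000 ≡ 6 (mod 263)
10^8 ≡ 6^2 = 36 ≡ 36 (mod 263)
10^16 ≡ 36^2 = 1296 ≡ 244 (mod 263)
10^32 ≡ 244^2 = 59536 ≡ 98 (mod 263)
10^64 ≡ 98^2 = 9604 ≡ 136 (mod 263)
10^128 ≡ 136^2 = 18496 ≡ 86 (mod 263)
10^256 ≡ 86^2 = 7396 ≡ 32 (mod 263)
262 = 256 + 4 + 2 in binary powers of 2.
So 10^262 ≡ 32 · 6 · 100 ≡ 1 (mod 263).
Since the result is 1, base 10 gives no evidence that 263 is composite.

1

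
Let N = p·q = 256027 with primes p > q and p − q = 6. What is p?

Since p = q + 6, we have 256027 = q(q + 6), so q² + 6q − 256027 = 0.
Discriminant: 6² + 4·256027 = 36 + 1024108 = 1024144; √1024144 = 1012.
q = (−6 + 1012)/2 = 503, and p = q + 6 = 509.
Check: 503 · 509 = 256027.

509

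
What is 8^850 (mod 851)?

8^1 ≡ 8 (mod 851)
8^2 ≡ 8^2 = 64 ≡ 64 (mod 851)
8^4 ≡ 64^2 = 4096 ≡ 692 (mod 851)
8^8 ≡ 692^2 = 478864 ≡ 602 (mod 851)
8^16 ≡ 602^2 = 362404 ≡ 729 (mod 851)
8^32 ≡ 729^2 = 531441 ≡ 417 (mod 851)
8^64 ≡ 417^2 = 173889 ≡ 285 (mod 851)
8^128 ≡ 285^2 = 81225 ≡ 380 (mod 851)
8^256 ≡ 380^2 = 144400 ≡ 581 (mod 851)
8^512 ≡ 581^2 = 337561 ≡ 565 (mod 851)
850 = 512 + 256 + 64 + 16 + 2 in binary powers of 2.
So 8^850 ≡ 565 · 581 · 285 · 729 · 64 ≡ 788 (mod 851).
Since 788 ≠ 1, base 8 is a Fermat witness: 851 is composite.

788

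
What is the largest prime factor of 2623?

2623 = 43 · 61
61 is prime.
So 2623 = 43 · 61; the largest prime factor is 61.

61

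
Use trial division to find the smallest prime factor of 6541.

31

6541 is odd.
Digit sum 16, not divisible by 3.
Ends in 1: not divisible by 5.
7: 6541 = 7·934 + 3
11: 6541 = 11·594 + 7
13: 6541 = 13·503 + 2
17: 6541 = 17·384 + 13
19: 6541 = 19·344 + 5
23: 6541 = 23·284 + 9
29: 6541 = 29·225 + 16
31: 6541 = 31·211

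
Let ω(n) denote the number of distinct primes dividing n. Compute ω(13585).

13585 = 5 · 2717
2717 = 11 · 247
247 = 13 · 19
13585 = 5 · 11 · 13 · 19, which has 4 distinct prime factors.

4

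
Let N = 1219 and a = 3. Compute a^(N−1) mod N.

282

3^1 ≡ 3 (mod 1219)
3^2 ≡ 3^2 = 9 ≡ 9 (mod 1219)
3^4 ≡ 9^2 = 81 ≡ 81 (mod 1219)
3^8 ≡ 81^2 = 6561 ≡ 466 (mod 1219)
3^16 ≡ 466^2 = 217156 ≡ 174 (mod 1219)
3^32 ≡ 174^2 = 30276 ≡ 1020 (mod 1219)
3^64 ≡ 1020^2 = 1040400 ≡ 593 (mod 1219)
3^128 ≡ 593^2 = 351649 ≡ 577 (mod 1219)
3^256 ≡ 577^2 = 332929 ≡ 142 (mod 1219)
3^512 ≡ 142^2 = 20164 ≡ 660 (mod 1219)
3^1024 ≡ 660^2 = 435600 ≡ 417 (mod 1219)
1218 = 1024 + 128 + 64 + 2 in binary powers of 2.
So 3^1218 ≡ 417 · 577 · 593 · 9 ≡ 282 (mod 1219).
Since 282 ≠ 1, base 3 is a Fermat witness: 1219 is composite.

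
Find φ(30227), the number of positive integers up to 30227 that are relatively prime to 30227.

Factor: 30227 = 167 · 181.
φ(30227) = (167−1) · (181−1) = 166 · 180 = 29880.

29880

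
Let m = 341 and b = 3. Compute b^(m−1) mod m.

56

3^1 ≡ 3 (mod 341)
3^2 ≡ 3^2 = 9 ≡ 9 (mod 341)
3^4 ≡ 9^2 = 81 ≡ 81 (mod 341)
3^8 ≡ 81^2 = 6561 ≡ 82 (mod 341)
3^16 ≡ 82^2 = 6724 ≡ 245 (mod 341)
3^32 ≡ 245^2 = 60025 ≡ 9 (mod 341)
3^64 ≡ 9^2 = 81 ≡ 81 (mod 341)
3^128 ≡ 81^2 = 6561 ≡ 82 (mod 341)
3^256 ≡ 82^2 = 6724 ≡ 245 (mod 341)
340 = 256 + 64 + 16 + 4 in binary powers of 2.
So 3^340 ≡ 245 · 81 · 245 · 81 ≡ 56 (mod 341).
Since 56 ≠ 1, base 3 is a Fermat witness: 341 is composite.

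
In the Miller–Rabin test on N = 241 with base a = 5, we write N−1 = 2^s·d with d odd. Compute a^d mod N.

211

241 − 1 = 240 = 2^4 · 15, so d = 15.
5^1 ≡ 5 (mod 241)
5^2 ≡ 5^2 = 25 ≡ 25 (mod 241)
5^4 ≡ 25^2 = 625 ≡ 143 (mod 241)
5^8 ≡ 143^2 = 20449 ≡ 205 (mod 241)
15 = 8 + 4 + 2 + 1 in binary powers of 2.
So 5^15 ≡ 205 · 143 · 25 · 5 ≡ 211 (mod 241).
Squaring chain: 211 → 177 → 240 → 1; reaches −1, so base 5 does not prove 241 composite.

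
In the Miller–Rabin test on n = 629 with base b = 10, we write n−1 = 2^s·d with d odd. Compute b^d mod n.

629 − 1 = 628 = 2^2 · 157, so d = 157.
10^1 ≡ 10 (mod 629)
10^2 ≡ 10^2 = 100 ≡ 100 (mod 629)
10^4 ≡ 100^2 = 10000 ≡ 565 (mod 629)
10^8 ≡ 565^2 = 319225 ≡ 322 (mod 629)
10^16 ≡ 322^2 = 103684 ≡ 528 (mod 629)
10^32 ≡ 528^2 = 278784 ≡ 137 (mod 629)
10^64 ≡ 137^2 = 18769 ≡ 528 (mod 629)
10^128 ≡ 528^2 = 278784 ≡ 137 (mod 629)
157 = 128 + 16 + 8 + 4 + 1 in binary powers of 2.
So 10^157 ≡ 137 · 528 · 322 · 565 · 10 ≡ 232 (mod 629).
Squaring chain: 232 → 359; never reaches −1, so base 10 is a Miller–Rabin witness that 629 is composite.

232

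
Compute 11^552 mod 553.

11^1 ≡ 11 (mod 553)
11^2 ≡ 11^2 = 121 ≡ 121 (mod 553)
11^4 ≡ 121^2 = 14641 ≡ 263 (mod 553)
11^8 ≡ 263^2 = 69169 ≡ 44 (mod 553)
11^16 ≡ 44^2 = 1936 ≡ 277 (mod 553)
11^32 ≡ 277^2 = 76729 ≡ 415 (mod 553)
11^64 ≡ 415^2 = 172225 ≡ 242 (mod 553)
11^128 ≡ 242^2 = 58564 ≡ 499 (mod 553)
11^256 ≡ 499^2 = 249001 ≡ 151 (mod 553)
11^512 ≡ 151^2 = 22801 ≡ 128 (mod 553)
552 = 512 + 32 + 8 in binary powers of 2.
So 11^552 ≡ 128 · 415 · 44 ≡ 302 (mod 553).
Since 302 ≠ 1, base 11 is a Fermat witness: 553 is composite.

302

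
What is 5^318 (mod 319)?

5^1 ≡ 5 (mod 319)
5^2 ≡ 5^2 = 25 ≡ 25 (mod 319)
5^4 ≡ 25^2 = 625 ≡ 306 (mod 319)
5^8 ≡ 306^2 = 93636 ≡ 169 (mod 319)
5^16 ≡ 169^2 = 28561 ≡ 170 (mod 319)
5^32 ≡ 170^2 = 28900 ≡ 190 (mod 319)
5^64 ≡ 190^2 = 36100 ≡ 53 (mod 319)
5^128 ≡ 53^2 = 2809 ≡ 257 (mod 319)
5^256 ≡ 257^2 = 66049 ≡ 16 (mod 319)
318 = 256 + 32 + 16 + 8 + 4 + 2 in binary powers of 2.
So 5^318 ≡ 16 · 190 · 170 · 169 · 306 · 25 ≡ 136 (mod 319).
Since 136 ≠ 1, base 5 is a Fermat witness: 319 is composite.

136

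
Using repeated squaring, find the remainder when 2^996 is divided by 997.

1

2^1 ≡ 2 (mod 997)
2^2 ≡ 2^2 = 4 ≡ 4 (mod 997)
2^4 ≡ 4^2 = 16 ≡ 16 (mod 997)
2^8 ≡ 16^2 = 256 ≡ 256 (mod 997)
2^16 ≡ 256^2 = 65536 ≡ 731 (mod 997)
2^32 ≡ 731^2 = 534361 ≡ 966 (mod 997)
2^64 ≡ 966^2 = 933156 ≡ 961 (mod 997)
2^128 ≡ 961^2 = 923521 ≡ 299 (mod 997)
2^256 ≡ 299^2 = 89401 ≡ 668 (mod 997)
2^512 ≡ 668^2 = 446224 ≡ 565 (mod 997)
996 = 512 + 256 + 128 + 64 + 32 + 4 in binary powers of 2.
So 2^996 ≡ 565 · 668 · 299 · 961 · 966 · 16 ≡ 1 (mod 997).
Since the result is 1, base 2 gives no evidence that 997 is composite.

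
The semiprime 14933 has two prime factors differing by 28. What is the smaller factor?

109

Since p = q + 28, we have 14933 = q(q + 28), so q² + 28q − 14933 = 0.
Discriminant: 28² + 4·14933 = 784 + 59732 = 60516; √60516 = 246.
q = (−28 + 246)/2 = 109, and p = q + 28 = 137.
Check: 109 · 137 = 14933.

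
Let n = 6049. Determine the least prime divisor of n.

23

6049 is odd.
Digit sum 19, not divisible by 3.
Ends in 9: not divisible by 5.
7: 6049 = 7·864 + 1
11: 6049 = 11·549 + 10
13: 6049 = 13·465 + 4
17: 6049 = 17·355 + 14
19: 6049 = 19·318 + 7
23: 6049 = 23·263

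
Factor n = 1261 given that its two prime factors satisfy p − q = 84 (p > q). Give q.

13

Since p = q + 84, we have 1261 = q(q + 84), so q² + 84q − 1261 = 0.
Discriminant: 84² + 4·1261 = 7056 + 5044 = 12100; √12100 = 110.
q = (−84 + 110)/2 = 13, and p = q + 84 = 97.
Check: 13 · 97 = 1261.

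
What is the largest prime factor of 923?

923 = 13 · 71
71 is prime.
So 923 = 13 · 71; the largest prime factor is 71.

71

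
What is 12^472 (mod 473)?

210

12^1 ≡ 12 (mod 473)
12^2 ≡ 12^2 = 144 ≡ 144 (mod 473)
12^4 ≡ 144^2 = 20736 ≡ 397 (mod 473)
12^8 ≡ 397^2 = 157609 ≡ 100 (mod 473)
12^16 ≡ 100^2 = 10000 ≡ 67 (mod 473)
12^32 ≡ 67^2 = 4489 ≡ 232 (mod 473)
12^64 ≡ 232^2 = 53824 ≡ 375 (mod 473)
12^128 ≡ 375^2 = 140625 ≡ 144 (mod 473)
12^256 ≡ 144^2 = 20736 ≡ 397 (mod 473)
472 = 256 + 128 + 64 + 16 + 8 in binary powers of 2.
So 12^472 ≡ 397 · 144 · 375 · 67 · 100 ≡ 210 (mod 473).
Since 210 ≠ 1, base 12 is a Fermat witness: 473 is composite.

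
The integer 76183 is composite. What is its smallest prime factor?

29

76183 is odd.
Digit sum 25, not divisible by 3.
Ends in 3: not divisible by 5.
7: 76183 = 7·10883 + 2
11: 76183 = 11·6925 + 8
13: 76183 = 13·5860 + 3
17: 76183 = 17·4481 + 6
19: 76183 = 19·4009 + 12
23: 76183 = 23·3312 + 7
29: 76183 = 29·2627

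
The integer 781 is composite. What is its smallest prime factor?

11

781 is odd.
Digit sum 16, not divisible by 3.
Ends in 1: not divisible by 5.
7: 781 = 7·111 + 4
11: 781 = 11·71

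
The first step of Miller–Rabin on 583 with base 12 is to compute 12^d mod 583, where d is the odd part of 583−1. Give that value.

56

583 − 1 = 582 = 2^1 · 291, so d = 291.
12^1 ≡ 12 (mod 583)
12^2 ≡ 12^2 = 144 ≡ 144 (mod 583)
12^4 ≡ 144^2 = 20736 ≡ 331 (mod 583)
12^8 ≡ 331^2 = 109561 ≡ 540 (mod 583)
12^16 ≡ 540^2 = 291600 ≡ 100 (mod 583)
12^32 ≡ 100^2 = 10000 ≡ 89 (mod 583)
12^64 ≡ 89^2 = 7921 ≡ 342 (mod 583)
12^128 ≡ 342^2 = 116964 ≡ 364 (mod 583)
12^256 ≡ 364^2 = 132496 ≡ 155 (mod 583)
291 = 256 + 32 + 2 + 1 in binary powers of 2.
So 12^291 ≡ 155 · 89 · 144 · 12 ≡ 56 (mod 583).
Squaring chain: 56; never reaches −1, so base 12 is a Miller–Rabin witness that 583 is composite.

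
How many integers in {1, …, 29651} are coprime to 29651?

29304

Factor: 29651 = 149 · 199.
φ(29651) = (149−1) · (199−1) = 148 · 198 = 29304.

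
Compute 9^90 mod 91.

1

9^1 ≡ 9 (mod 91)
9^2 ≡ 9^2 = 81 ≡ 81 (mod 91)
9^4 ≡ 81^2 = 6561 ≡ 9 (mod 91)
9^8 ≡ 9^2 = 81 ≡ 81 (mod 91)
9^16 ≡ 81^2 = 6561 ≡ 9 (mod 91)
9^32 ≡ 9^2 = 81 ≡ 81 (mod 91)
9^64 ≡ 81^2 = 6561 ≡ 9 (mod 91)
90 = 64 + 16 + 8 + 2 in binary powers of 2.
So 9^90 ≡ 9 · 9 · 81 · 81 ≡ 1 (mod 91).
Since the result is 1, base 9 gives no evidence that 91 is composite.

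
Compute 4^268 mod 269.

1

4^1 ≡ 4 (mod 269)
4^2 ≡ 4^2 = 16 ≡ 16 (mod 269)
4^4 ≡ 16^2 = 256 ≡ 256 (mod 269)
4^8 ≡ 256^2 = 65536 ≡ 169 (mod 269)
4^16 ≡ 169^2 = 28561 ≡ 47 (mod 269)
4^32 ≡ 47^2 = 2209 ≡ 57 (mod 269)
4^64 ≡ 57^2 = 3249 ≡ 21 (mod 269)
4^128 ≡ 21^2 = 441 ≡ 172 (mod 269)
4^256 ≡ 172^2 = 29584 ≡ 263 (mod 269)
268 = 256 + 8 + 4 in binary powers of 2.
So 4^268 ≡ 263 · 169 · 256 ≡ 1 (mod 269).
Since the result is 1, base 4 gives no evidence that 269 is composite.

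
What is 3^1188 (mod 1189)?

3^1 ≡ 3 (mod 1189)
3^2 ≡ 3^2 = 9 ≡ 9 (mod 1189)
3^4 ≡ 9^2 = 81 ≡ 81 (mod 1189)
3^8 ≡ 81^2 = 6561 ≡ 616 (mod 1189)
3^16 ≡ 616^2 = 379456 ≡ 165 (mod 1189)
3^32 ≡ 165^2 = 27225 ≡ 1067 (mod 1189)
3^64 ≡ 1067^2 = 1138489 ≡ 616 (mod 1189)
3^128 ≡ 616^2 = 379456 ≡ 165 (mod 1189)
3^256 ≡ 165^2 = 27225 ≡ 1067 (mod 1189)
3^512 ≡ 1067^2 = 1138489 ≡ 616 (mod 1189)
3^1024 ≡ 616^2 = 379456 ≡ 165 (mod 1189)
1188 = 1024 + 128 + 32 + 4 in binary powers of 2.
So 3^1188 ≡ 165 · 165 · 1067 · 81 ≡ 1147 (mod 1189).
Since 1147 ≠ 1, base 3 is a Fermat witness: 1189 is composite.

1147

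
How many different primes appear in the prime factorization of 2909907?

2909907 = 3^2 · 323323
323323 = 7 · 46189
46189 = 11 · 4199
4199 = 13 · 323
323 = 17 · 19
2909907 = 3^2 · 7 · 11 · 13 · 17 · 19, which has 6 distinct prime factors.

6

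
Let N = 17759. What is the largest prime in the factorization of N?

59

17759 = 7 · 2537
2537 = 43 · 59
59 is prime.
So 17759 = 7 · 43 · 59; the largest prime factor is 59.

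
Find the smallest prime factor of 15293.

15293 is odd.
Digit sum 20, not divisible by 3.
Ends in 3: not divisible by 5.
7: 15293 = 7·2184 + 5
11: 15293 = 11·1390 + 3
13: 15293 = 13·1176 + 5
17: 15293 = 17·899 + 10
19: 15293 = 19·804 + 17
23: 15293 = 23·664 + 21
29: 15293 = 29·527 + 10
31: 15293 = 31·493 + 10
37: 15293 = 37·413 + 12
41: 15293 = 41·373

41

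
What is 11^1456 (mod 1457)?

392

11^1 ≡ 11 (mod 1457)
11^2 ≡ 11^2 = 121 ≡ 121 (mod 1457)
11^4 ≡ 121^2 = 14641 ≡ 71 (mod 1457)
11^8 ≡ 71^2 = 5041 ≡ 670 (mod 1457)
11^16 ≡ 670^2 = 448900 ≡ 144 (mod 1457)
11^32 ≡ 144^2 = 20736 ≡ 338 (mod 1457)
11^64 ≡ 338^2 = 114244 ≡ 598 (mod 1457)
11^128 ≡ 598^2 = 357604 ≡ 639 (mod 1457)
11^256 ≡ 639^2 = 408321 ≡ 361 (mod 1457)
11^512 ≡ 361^2 = 130321 ≡ 648 (mod 1457)
11^1024 ≡ 648^2 = 419904 ≡ 288 (mod 1457)
1456 = 1024 + 256 + 128 + 32 + 16 in binary powers of 2.
So 11^1456 ≡ 288 · 361 · 639 · 338 · 144 ≡ 392 (mod 1457).
Since 392 ≠ 1, base 11 is a Fermat witness: 1457 is composite.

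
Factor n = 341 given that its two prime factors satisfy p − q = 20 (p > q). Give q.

Since p = q + 20, we have 341 = q(q + 20), so q² + 20q − 341 = 0.
Discriminant: 20² + 4·341 = 400 + 1364 = 1764; √1764 = 42.
q = (−20 + 42)/2 = 11, and p = q + 20 = 31.
Check: 11 · 31 = 341.

11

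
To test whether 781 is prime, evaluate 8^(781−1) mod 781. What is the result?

8^1 ≡ 8 (mod 781)
8^2 ≡ 8^2 = 64 ≡ 64 (mod 781)
8^4 ≡ 64^2 = 4096 ≡ 191 (mod 781)
8^8 ≡ 191^2 = 36481 ≡ 555 (mod 781)
8^16 ≡ 555^2 = 308025 ≡ 311 (mod 781)
8^32 ≡ 311^2 = 96721 ≡ 658 (mod 781)
8^64 ≡ 658^2 = 432964 ≡ 290 (mod 781)
8^128 ≡ 290^2 = 84100 ≡ 533 (mod 781)
8^256 ≡ 533^2 = 284089 ≡ 586 (mod 781)
8^512 ≡ 586^2 = 343396 ≡ 537 (mod 781)
780 = 512 + 256 + 8 + 4 in binary powers of 2.
So 8^780 ≡ 537 · 586 · 555 · 191 ≡ 375 (mod 781).
Since 375 ≠ 1, base 8 is a Fermat witness: 781 is composite.

375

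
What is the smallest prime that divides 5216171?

61

5216171 is odd.
Digit sum 23, not divisible by 3.
Ends in 1: not divisible by 5.
7: 5216171 = 7·745167 + 2
11: 5216171 = 11·474197 + 4
13: 5216171 = 13·401243 + 12
17: 5216171 = 17·306833 + 10
19: 5216171 = 19·274535 + 6
23: 5216171 = 23·226790 + 1
29: 5216171 = 29·179867 + 28
31: 5216171 = 31·168263 + 18
37: 5216171 = 37·140977 + 22
41: 5216171 = 41·127223 + 28
43: 5216171 = 43·121306 + 13
47: 5216171 = 47·110982 + 17
53: 5216171 = 53·98418 + 17
59: 5216171 = 59·88409 + 40
61: 5216171 = 61·85511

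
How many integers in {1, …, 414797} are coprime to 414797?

Factor: 414797 = 41 · 67 · 151.
φ(414797) = (41−1) · (67−1) · (151−1) = 40 · 66 · 150 = 396000.

396000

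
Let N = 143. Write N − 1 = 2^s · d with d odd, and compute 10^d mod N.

43

143 − 1 = 142 = 2^1 · 71, so d = 71.
10^1 ≡ 10 (mod 143)
10^2 ≡ 10^2 = 100 ≡ 100 (mod 143)
10^4 ≡ 100^2 = 10000 ≡ 133 (mod 143)
10^8 ≡ 133^2 = 17689 ≡ 100 (mod 143)
10^16 ≡ 100^2 = 10000 ≡ 133 (mod 143)
10^32 ≡ 133^2 = 17689 ≡ 100 (mod 143)
10^64 ≡ 100^2 = 10000 ≡ 133 (mod 143)
71 = 64 + 4 + 2 + 1 in binary powers of 2.
So 10^71 ≡ 133 · 133 · 100 · 10 ≡ 43 (mod 143).
Squaring chain: 43; never reaches −1, so base 10 is a Miller–Rabin witness that 143 is composite.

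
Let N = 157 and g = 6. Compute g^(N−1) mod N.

6^1 ≡ 6 (mod 157)
6^2 ≡ 6^2 = 36 ≡ 36 (mod 157)
6^4 ≡ 36^2 = 1296 ≡ 40 (mod 157)
6^8 ≡ 40^2 = 1600 ≡ 30 (mod 157)
6^16 ≡ 30^2 = 900 ≡ 115 (mod 157)
6^32 ≡ 115^2 = 13225 ≡ 37 (mod 157)
6^64 ≡ 37^2 = 1369 ≡ 113 (mod 157)
6^128 ≡ 113^2 = 12769 ≡ 52 (mod 157)
156 = 128 + 16 + 8 + 4 in binary powers of 2.
So 6^156 ≡ 52 · 115 · 30 · 40 ≡ 1 (mod 157).
Since the result is 1, base 6 gives no evidence that 157 is composite.

1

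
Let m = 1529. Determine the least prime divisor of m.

11

1529 is odd.
Digit sum 17, not divisible by 3.
Ends in 9: not divisible by 5.
7: 1529 = 7·218 + 3
11: 1529 = 11·139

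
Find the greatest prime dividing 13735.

67

13735 = 5 · 2747
2747 = 41 · 67
67 is prime.
So 13735 = 5 · 41 · 67; the largest prime factor is 67.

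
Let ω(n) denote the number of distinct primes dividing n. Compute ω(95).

95 = 5 · 19
95 = 5 · 19, which has 2 distinct prime factors.

2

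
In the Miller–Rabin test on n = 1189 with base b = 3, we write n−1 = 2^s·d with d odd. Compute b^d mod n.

1189 − 1 = 1188 = 2^2 · 297, so d = 297.
3^1 ≡ 3 (mod 1189)
3^2 ≡ 3^2 = 9 ≡ 9 (mod 1189)
3^4 ≡ 9^2 = 81 ≡ 81 (mod 1189)
3^8 ≡ 81^2 = 6561 ≡ 616 (mod 1189)
3^16 ≡ 616^2 = 379456 ≡ 165 (mod 1189)
3^32 ≡ 165^2 = 27225 ≡ 1067 (mod 1189)
3^64 ≡ 1067^2 = 1138489 ≡ 616 (mod 1189)
3^128 ≡ 616^2 = 379456 ≡ 165 (mod 1189)
3^256 ≡ 165^2 = 27225 ≡ 1067 (mod 1189)
297 = 256 + 32 + 8 + 1 in binary powers of 2.
So 3^297 ≡ 1067 · 1067 · 616 · 3 ≡ 495 (mod 1189).
Squaring chain: 495 → 91; never reaches −1, so base 3 is a Miller–Rabin witness that 1189 is composite.

495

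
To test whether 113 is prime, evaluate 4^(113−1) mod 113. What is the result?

1

4^1 ≡ 4 (mod 113)
4^2 ≡ 4^2 = 16 ≡ 16 (mod 113)
4^4 ≡ 16^2 = 256 ≡ 30 (mod 113)
4^8 ≡ 30^2 = 900 ≡ 109 (mod 113)
4^16 ≡ 109^2 = 11881 ≡ 16 (mod 113)
4^32 ≡ 16^2 = 256 ≡ 30 (mod 113)
4^64 ≡ 30^2 = 900 ≡ 109 (mod 113)
112 = 64 + 32 + 16 in binary powers of 2.
So 4^112 ≡ 109 · 30 · 16 ≡ 1 (mod 113).
Since the result is 1, base 4 gives no evidence that 113 is composite.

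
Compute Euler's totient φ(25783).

22968

Factor: 25783 = 19 · 23 · 59.
φ(25783) = (19−1) · (23−1) · (59−1) = 18 · 22 · 58 = 22968.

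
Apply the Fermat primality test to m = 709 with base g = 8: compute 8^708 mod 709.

1

8^1 ≡ 8 (mod 709)
8^2 ≡ 8^2 = 64 ≡ 64 (mod 709)
8^4 ≡ 64^2 = 4096 ≡ 551 (mod 709)
8^8 ≡ 551^2 = 303601 ≡ 149 (mod 709)
8^16 ≡ 149^2 = 22201 ≡ 222 (mod 709)
8^32 ≡ 222^2 = 49284 ≡ 363 (mod 709)
8^64 ≡ 363^2 = 131769 ≡ 604 (mod 709)
8^128 ≡ 604^2 = 364816 ≡ 390 (mod 709)
8^256 ≡ 390^2 = 152100 ≡ 374 (mod 709)
8^512 ≡ 374^2 = 139876 ≡ 203 (mod 709)
708 = 512 + 128 + 64 + 4 in binary powers of 2.
So 8^708 ≡ 203 · 390 · 604 · 551 ≡ 1 (mod 709).
Since the result is 1, base 8 gives no evidence that 709 is composite.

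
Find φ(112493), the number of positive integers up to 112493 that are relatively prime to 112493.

Factor: 112493 = 23 · 67 · 73.
φ(112493) = (23−1) · (67−1) · (73−1) = 22 · 66 · 72 = 104544.

104544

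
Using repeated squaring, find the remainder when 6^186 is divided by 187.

6^1 ≡ 6 (mod 187)
6^2 ≡ 6^2 = 36 ≡ 36 (mod 187)
6^4 ≡ 36^2 = 1296 ≡ 174 (mod 187)
6^8 ≡ 174^2 = 30276 ≡ 169 (mod 187)
6^16 ≡ 169^2 = 28561 ≡ 137 (mod 187)
6^32 ≡ 137^2 = 18769 ≡ 69 (mod 187)
6^64 ≡ 69^2 = 4761 ≡ 86 (mod 187)
6^128 ≡ 86^2 = 7396 ≡ 103 (mod 187)
186 = 128 + 32 + 16 + 8 + 2 in binary powers of 2.
So 6^186 ≡ 103 · 69 · 137 · 169 · 36 ≡ 49 (mod 187).
Since 49 ≠ 1, base 6 is a Fermat witness: 187 is composite.

49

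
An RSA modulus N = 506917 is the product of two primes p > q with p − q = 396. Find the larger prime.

937

Since p = q + 396, we have 506917 = q(q + 396), so q² + 396q − 506917 = 0.
Discriminant: 396² + 4·506917 = 156816 + 2027668 = 2184484; √2184484 = 1478.
q = (−396 + 1478)/2 = 541, and p = q + 396 = 937.
Check: 541 · 937 = 506917.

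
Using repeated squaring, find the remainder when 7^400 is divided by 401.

1

7^1 ≡ 7 (mod 401)
7^2 ≡ 7^2 = 49 ≡ 49 (mod 401)
7^4 ≡ 49^2 = 2401 ≡ 396 (mod 401)
7^8 ≡ 396^2 = 156816 ≡ 25 (mod 401)
7^16 ≡ 25^2 = 625 ≡ 224 (mod 401)
7^32 ≡ 224^2 = 50176 ≡ 51 (mod 401)
7^64 ≡ 51^2 = 2601 ≡ 195 (mod 401)
7^128 ≡ 195^2 = 38025 ≡ 331 (mod 401)
7^256 ≡ 331^2 = 109561 ≡ 88 (mod 401)
400 = 256 + 128 + 16 in binary powers of 2.
So 7^400 ≡ 88 · 331 · 224 ≡ 1 (mod 401).
Since the result is 1, base 7 gives no evidence that 401 is composite.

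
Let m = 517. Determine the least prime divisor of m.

11

517 is odd.
Digit sum 13, not divisible by 3.
Ends in 7: not divisible by 5.
7: 517 = 7·73 + 6
11: 517 = 11·47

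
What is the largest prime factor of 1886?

41

1886 = 2 · 943
943 = 23 · 41
41 is prime.
So 1886 = 2 · 23 · 41; the largest prime factor is 41.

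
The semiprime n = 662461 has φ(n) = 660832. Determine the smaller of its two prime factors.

773

φ(n) = (p−1)(q−1) = n − (p+q) + 1, so p + q = 662461 − 660832 + 1 = 1630.
p and q are the roots of t² − 1630t + 662461 = 0.
Discriminant: 1630² − 4·662461 = 2656900 − 2649844 = 7056; √7056 = 84.
q = (1630 − 84)/2 = 773, p = (1630 + 84)/2 = 857.
Check: 773 · 857 = 662461.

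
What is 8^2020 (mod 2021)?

1860

8^1 ≡ 8 (mod 2021)
8^2 ≡ 8^2 = 64 ≡ 64 (mod 2021)
8^4 ≡ 64^2 = 4096 ≡ 54 (mod 2021)
8^8 ≡ 54^2 = 2916 ≡ 895 (mod 2021)
8^16 ≡ 895^2 = 801025 ≡ 709 (mod 2021)
8^32 ≡ 709^2 = 502681 ≡ 1473 (mod 2021)
8^64 ≡ 1473^2 = 2169729 ≡ 1196 (mod 2021)
8^128 ≡ 1196^2 = 1430416 ≡ 1569 (mod 2021)
8^256 ≡ 1569^2 = 2461761 ≡ 183 (mod 2021)
8^512 ≡ 183^2 = 33489 ≡ 1153 (mod 2021)
8^1024 ≡ 1153^2 = 1329409 ≡ 1612 (mod 2021)
2020 = 1024 + 512 + 256 + 128 + 64 + 32 + 4 in binary powers of 2.
So 8^2020 ≡ 1612 · 1153 · 183 · 1569 · 1196 · 1473 · 54 ≡ 1860 (mod 2021).
Since 1860 ≠ 1, base 8 is a Fermat witness: 2021 is composite.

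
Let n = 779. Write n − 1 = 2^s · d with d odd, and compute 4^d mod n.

605

779 − 1 = 778 = 2^1 · 389, so d = 389.
4^1 ≡ 4 (mod 779)
4^2 ≡ 4^2 = 16 ≡ 16 (mod 779)
4^4 ≡ 16^2 = 256 ≡ 256 (mod 779)
4^8 ≡ 256^2 = 65536 ≡ 100 (mod 779)
4^16 ≡ 100^2 = 10000 ≡ 652 (mod 779)
4^32 ≡ 652^2 = 425104 ≡ 549 (mod 779)
4^64 ≡ 549^2 = 301401 ≡ 707 (mod 779)
4^128 ≡ 707^2 = 499849 ≡ 510 (mod 779)
4^256 ≡ 510^2 = 260100 ≡ 693 (mod 779)
389 = 256 + 128 + 4 + 1 in binary powers of 2.
So 4^389 ≡ 693 · 510 · 256 · 4 ≡ 605 (mod 779).
Squaring chain: 605; never reaches −1, so base 4 is a Miller–Rabin witness that 779 is composite.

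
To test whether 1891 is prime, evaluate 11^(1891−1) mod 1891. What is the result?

1768

11^1 ≡ 11 (mod 1891)
11^2 ≡ 11^2 = 121 ≡ 121 (mod 1891)
11^4 ≡ 121^2 = 14641 ≡ 1404 (mod 1891)
11^8 ≡ 1404^2 = 1971216 ≡ 794 (mod 1891)
11^16 ≡ 794^2 = 630436 ≡ 733 (mod 1891)
11^32 ≡ 733^2 = 537289 ≡ 245 (mod 1891)
11^64 ≡ 245^2 = 60025 ≡ 1404 (mod 1891)
11^128 ≡ 1404^2 = 1971216 ≡ 794 (mod 1891)
11^256 ≡ 794^2 = 630436 ≡ 733 (mod 1891)
11^512 ≡ 733^2 = 537289 ≡ 245 (mod 1891)
11^1024 ≡ 245^2 = 60025 ≡ 1404 (mod 1891)
1890 = 1024 + 512 + 256 + 64 + 32 + 2 in binary powers of 2.
So 11^1890 ≡ 1404 · 245 · 733 · 1404 · 245 · 121 ≡ 1768 (mod 1891).
Since 1768 ≠ 1, base 11 is a Fermat witness: 1891 is composite.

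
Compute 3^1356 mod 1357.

3^1 ≡ 3 (mod 1357)
3^2 ≡ 3^2 = 9 ≡ 9 (mod 1357)
3^4 ≡ 9^2 = 81 ≡ 81 (mod 1357)
3^8 ≡ 81^2 = 6561 ≡ 1133 (mod 1357)
3^16 ≡ 1133^2 = 1283689 ≡ 1324 (mod 1357)
3^32 ≡ 1324^2 = 1752976 ≡ 1089 (mod 1357)
3^64 ≡ 1089^2 = 1185921 ≡ 1260 (mod 1357)
3^128 ≡ 1260^2 = 1587600 ≡ 1267 (mod 1357)
3^256 ≡ 1267^2 = 1605289 ≡ 1315 (mod 1357)
3^512 ≡ 1315^2 = 1729225 ≡ 407 (mod 1357)
3^1024 ≡ 407^2 = 165649 ≡ 95 (mod 1357)
1356 = 1024 + 256 + 64 + 8 + 4 in binary powers of 2.
So 3^1356 ≡ 95 · 1315 · 1260 · 1133 · 81 ≡ 487 (mod 1357).
Since 487 ≠ 1, base 3 is a Fermat witness: 1357 is composite.

487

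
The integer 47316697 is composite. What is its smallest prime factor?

47316697 is odd.
Digit sum 43, not divisible by 3.
Ends in 7: not divisible by 5.
7: 47316697 = 7·6759528 + 1
11: 47316697 = 11·4301517 + 10
13: 47316697 = 13·3639745 + 12
17: 47316697 = 17·2783335 + 2
19: 47316697 = 19·2490352 + 9
23: 47316697 = 23·2057247 + 16
29: 47316697 = 29·1631610 + 7
31: 47316697 = 31·1526345 + 2
37: 47316697 = 37·1278829 + 24
41: 47316697 = 41·1154065 + 32
43: 47316697 = 43·1100388 + 13
47: 47316697 = 47·1006738 + 11
53: 47316697 = 53·892767 + 46
59: 47316697 = 59·801977 + 54
61: 47316697 = 61·775683 + 34
67: 47316697 = 67·706219 + 24
71: 47316697 = 71·666432 + 25
73: 47316697 = 73·648173 + 68
79: 47316697 = 79·598945 + 42
83: 47316697 = 83·570080 + 57
89: 47316697 = 89·531648 + 25
97: 47316697 = 97·487801

97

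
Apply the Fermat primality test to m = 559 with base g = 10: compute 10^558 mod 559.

10^1 ≡ 10 (mod 559)
10^2 ≡ 10^2 = 100 ≡ 100 (mod 559)
10^4 ≡ 100^2 = 10000 ≡ 497 (mod 559)
10^8 ≡ 497^2 = 247009 ≡ 490 (mod 559)
10^16 ≡ 490^2 = 240100 ≡ 289 (mod 559)
10^32 ≡ 289^2 = 83521 ≡ 230 (mod 559)
10^64 ≡ 230^2 = 52900 ≡ 354 (mod 559)
10^128 ≡ 354^2 = 125316 ≡ 100 (mod 559)
10^256 ≡ 100^2 = 10000 ≡ 497 (mod 559)
10^512 ≡ 497^2 = 247009 ≡ 490 (mod 559)
558 = 512 + 32 + 8 + 4 + 2 in binary powers of 2.
So 10^558 ≡ 490 · 230 · 490 · 497 · 100 ≡ 365 (mod 559).
Since 365 ≠ 1, base 10 is a Fermat witness: 559 is composite.

365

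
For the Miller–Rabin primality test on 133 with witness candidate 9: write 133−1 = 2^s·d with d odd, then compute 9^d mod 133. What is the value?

133 − 1 = 132 = 2^2 · 33, so d = 33.
9^1 ≡ 9 (mod 133)
9^2 ≡ 9^2 = 81 ≡ 81 (mod 133)
9^4 ≡ 81^2 = 6561 ≡ 44 (mod 133)
9^8 ≡ 44^2 = 1936 ≡ 74 (mod 133)
9^16 ≡ 74^2 = 5476 ≡ 23 (mod 133)
9^32 ≡ 23^2 = 529 ≡ 130 (mod 133)
33 = 32 + 1 in binary powers of 2.
So 9^33 ≡ 130 · 9 ≡ 106 (mod 133).
Squaring chain: 106 → 64; never reaches −1, so base 9 is a Miller–Rabin witness that 133 is composite.

106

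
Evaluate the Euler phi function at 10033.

9828

Factor: 10033 = 79 · 127.
φ(10033) = (79−1) · (127−1) = 78 · 126 = 9828.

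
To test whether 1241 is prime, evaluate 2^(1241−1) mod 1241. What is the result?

1004

2^1 ≡ 2 (mod 1241)
2^2 ≡ 2^2 = 4 ≡ 4 (mod 1241)
2^4 ≡ 4^2 = 16 ≡ 16 (mod 1241)
2^8 ≡ 16^2 = 256 ≡ 256 (mod 1241)
2^16 ≡ 256^2 = 65536 ≡ 1004 (mod 1241)
2^32 ≡ 1004^2 = 1008016 ≡ 324 (mod 1241)
2^64 ≡ 324^2 = 104976 ≡ 732 (mod 1241)
2^128 ≡ 732^2 = 535824 ≡ 953 (mod 1241)
2^256 ≡ 953^2 = 908209 ≡ 1038 (mod 1241)
2^512 ≡ 1038^2 = 1077444 ≡ 256 (mod 1241)
2^1024 ≡ 256^2 = 65536 ≡ 1004 (mod 1241)
1240 = 1024 + 128 + 64 + 16 + 8 in binary powers of 2.
So 2^1240 ≡ 1004 · 953 · 732 · 1004 · 256 ≡ 1004 (mod 1241).
Since 1004 ≠ 1, base 2 is a Fermat witness: 1241 is composite.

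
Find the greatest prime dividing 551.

551 = 19 · 29
29 is prime.
So 551 = 19 · 29; the largest prime factor is 29.

29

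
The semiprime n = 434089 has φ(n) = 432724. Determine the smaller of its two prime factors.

φ(n) = (p−1)(q−1) = n − (p+q) + 1, so p + q = 434089 − 432724 + 1 = 1366.
p and q are the roots of t² − 1366t + 434089 = 0.
Discriminant: 1366² − 4·434089 = 1865956 − 1736356 = 129600; √129600 = 360.
q = (1366 − 360)/2 = 503, p = (1366 + 360)/2 = 863.
Check: 503 · 863 = 434089.

503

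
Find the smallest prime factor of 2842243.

41

2842243 is odd.
Digit sum 25, not divisible by 3.
Ends in 3: not divisible by 5.
7: 2842243 = 7·406034 + 5
11: 2842243 = 11·258385 + 8
13: 2842243 = 13·218634 + 1
17: 2842243 = 17·167190 + 13
19: 2842243 = 19·149591 + 14
23: 2842243 = 23·123575 + 18
29: 2842243 = 29·98008 + 11
31: 2842243 = 31·91685 + 8
37: 2842243 = 37·76817 + 14
41: 2842243 = 41·69323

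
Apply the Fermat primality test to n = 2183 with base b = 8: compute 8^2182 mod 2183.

2009

8^1 ≡ 8 (mod 2183)
8^2 ≡ 8^2 = 64 ≡ 64 (mod 2183)
8^4 ≡ 64^2 = 4096 ≡ 1913 (mod 2183)
8^8 ≡ 1913^2 = 3659569 ≡ 861 (mod 2183)
8^16 ≡ 861^2 = 741321 ≡ 1284 (mod 2183)
8^32 ≡ 1284^2 = 1648656 ≡ 491 (mod 2183)
8^64 ≡ 491^2 = 241081 ≡ 951 (mod 2183)
8^128 ≡ 951^2 = 904401 ≡ 639 (mod 2183)
8^256 ≡ 639^2 = 408321 ≡ 100 (mod 2183)
8^512 ≡ 100^2 = 10000 ≡ 1268 (mod 2183)
8^1024 ≡ 1268^2 = 1607824 ≡ 1136 (mod 2183)
8^2048 ≡ 1136^2 = 1290496 ≡ 343 (mod 2183)
2182 = 2048 + 128 + 4 + 2 in binary powers of 2.
So 8^2182 ≡ 343 · 639 · 1913 · 64 ≡ 2009 (mod 2183).
Since 2009 ≠ 1, base 8 is a Fermat witness: 2183 is composite.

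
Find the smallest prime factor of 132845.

132845 is odd.
Digit sum 23, not divisible by 3.
Ends in 5: divisible by 5.

5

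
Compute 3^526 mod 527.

3^1 ≡ 3 (mod 527)
3^2 ≡ 3^2 = 9 ≡ 9 (mod 527)
3^4 ≡ 9^2 = 81 ≡ 81 (mod 527)
3^8 ≡ 81^2 = 6561 ≡ 237 (mod 527)
3^16 ≡ 237^2 = 56169 ≡ 307 (mod 527)
3^32 ≡ 307^2 = 94249 ≡ 443 (mod 527)
3^64 ≡ 443^2 = 196249 ≡ 205 (mod 527)
3^128 ≡ 205^2 = 42025 ≡ 392 (mod 527)
3^256 ≡ 392^2 = 153664 ≡ 307 (mod 527)
3^512 ≡ 307^2 = 94249 ≡ 443 (mod 527)
526 = 512 + 8 + 4 + 2 in binary powers of 2.
So 3^526 ≡ 443 · 237 · 81 · 9 ≡ 121 (mod 527).
Since 121 ≠ 1, base 3 is a Fermat witness: 527 is composite.

121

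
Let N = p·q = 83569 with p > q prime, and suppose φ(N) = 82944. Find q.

φ(n) = (p−1)(q−1) = n − (p+q) + 1, so p + q = 83569 − 82944 + 1 = 626.
p and q are the roots of t² − 626t + 83569 = 0.
Discriminant: 626² − 4·83569 = 391876 − 334276 = 57600; √57600 = 240.
q = (626 − 240)/2 = 193, p = (626 + 240)/2 = 433.
Check: 193 · 433 = 83569.

193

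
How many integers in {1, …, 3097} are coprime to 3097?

2916

Factor: 3097 = 19 · 163.
φ(3097) = (19−1) · (163−1) = 18 · 162 = 2916.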